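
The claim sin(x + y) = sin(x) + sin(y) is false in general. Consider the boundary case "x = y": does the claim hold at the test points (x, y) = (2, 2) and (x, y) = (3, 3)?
No, fails at both test points

At (2, 2): LHS = sin(4) ≈ -0.7568 ≠ RHS = 2·sin(2) ≈ 1.819
At (3, 3): LHS = sin(6) ≈ -0.2794 ≠ RHS = 2·sin(3) ≈ 0.2822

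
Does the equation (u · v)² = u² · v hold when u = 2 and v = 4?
Substituting u = 2, v = 4:

LHS = (2 · 4)² = 64
RHS = 2² · 4 = 16

LHS ≠ RHS, so the equation does not hold at this point.

Answer: Fails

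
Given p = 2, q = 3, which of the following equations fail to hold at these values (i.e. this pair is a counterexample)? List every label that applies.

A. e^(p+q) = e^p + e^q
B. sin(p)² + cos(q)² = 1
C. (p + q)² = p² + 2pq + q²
A, B

Evaluating each claim at the given values:
A. LHS = e^5 ≈ 148.4, RHS = e^2 + e^3 ≈ 27.47 → fails here (LHS ≠ RHS)
B. LHS = sin(2)² + cos(3)² ≈ 1.807, RHS = 1 → fails here (LHS ≠ RHS)
C. LHS = 25, RHS = 25 → holds here (LHS = RHS)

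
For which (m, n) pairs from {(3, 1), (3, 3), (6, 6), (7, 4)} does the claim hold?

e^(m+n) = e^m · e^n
All pairs

Testing each pair:
(3, 1): LHS = e^4 ≈ 54.6, RHS = e^4 ≈ 54.6 → holds
(3, 3): LHS = e^6 ≈ 403.4, RHS = e^6 ≈ 403.4 → holds
(6, 6): LHS = e^12 ≈ 162754.8, RHS = e^12 ≈ 162754.8 → holds
(7, 4): LHS = e^11 ≈ 59874.1, RHS = e^11 ≈ 59874.1 → holds

Every pair satisfies the claim.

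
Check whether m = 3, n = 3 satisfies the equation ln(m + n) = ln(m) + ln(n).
Fails

Substituting m = 3, n = 3:

LHS = ln(3 + 3) = ln(6) ≈ 1.792
RHS = ln(3) + ln(3) = 2·ln(3) ≈ 2.197

LHS ≠ RHS, so the equation does not hold at this point.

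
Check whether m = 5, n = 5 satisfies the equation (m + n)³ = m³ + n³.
Fails

Substituting m = 5, n = 5:

LHS = (5 + 5)³ = 1000
RHS = 5³ + 5³ = 250

LHS ≠ RHS, so the equation does not hold at this point.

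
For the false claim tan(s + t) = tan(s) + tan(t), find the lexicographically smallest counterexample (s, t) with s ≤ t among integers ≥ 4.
(s, t) = (4, 4)

Substituting (4, 4) into the claim:
LHS = tan(4 + 4) = tan(8) ≈ -6.8
RHS = tan(4) + tan(4) = 2·tan(4) ≈ 2.316

Since LHS ≠ RHS, this pair disproves the claim, and no lexicographically smaller pair (s ≤ t, integers ≥ 4) does.

For instance (4, 7) is also a counterexample (LHS = tan(11) ≈ -226, RHS = tan(7) + tan(4) ≈ 2.029), but it's lexicographically larger.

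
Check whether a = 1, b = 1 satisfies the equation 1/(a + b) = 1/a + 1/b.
Substituting a = 1, b = 1:

LHS = 1/(1 + 1) = 1/2
RHS = 1/1 + 1/1 = 2

LHS ≠ RHS, so the equation does not hold at this point.

Answer: Fails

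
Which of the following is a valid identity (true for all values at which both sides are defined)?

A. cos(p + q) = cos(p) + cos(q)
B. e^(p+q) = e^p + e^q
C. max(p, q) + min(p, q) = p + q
A: fails at (2, 2) — LHS = cos(4) ≈ -0.6536, RHS = 2·cos(2) ≈ -0.8323.
B: fails at (4, 4) — LHS = e^8 ≈ 2981, RHS = 2·e^4 ≈ 109.2.
C: holds — e.g. at (3, 3), both sides equal 6.

Answer: C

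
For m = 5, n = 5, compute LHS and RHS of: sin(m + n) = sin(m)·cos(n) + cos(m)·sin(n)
LHS = sin(5 + 5) = sin(10) ≈ -0.544
RHS = sin(5)·cos(5) + cos(5)·sin(5) = 2·sin(5)·cos(5) ≈ -0.544

LHS = RHS: the two sides agree.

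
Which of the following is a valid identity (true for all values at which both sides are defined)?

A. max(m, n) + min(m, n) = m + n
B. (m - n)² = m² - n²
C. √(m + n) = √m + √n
A: holds — e.g. at (3, 4), both sides equal 7.
B: fails at (1, 3) — LHS = 4, RHS = -8.
C: fails at (3, 7) — LHS = √(10) ≈ 3.162, RHS = √(3) + √(7) ≈ 4.378.

Answer: A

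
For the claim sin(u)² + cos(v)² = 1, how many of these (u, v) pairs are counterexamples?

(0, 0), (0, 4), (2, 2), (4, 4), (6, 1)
2

Testing each pair:
(0, 0): LHS = 1, RHS = 1 → satisfies claim
(0, 4): LHS = cos(4)² ≈ 0.4272, RHS = 1 → counterexample
(2, 2): LHS = cos(2)² + sin(2)² = 1, RHS = 1 → satisfies claim
(4, 4): LHS = cos(4)² + sin(4)² = 1, RHS = 1 → satisfies claim
(6, 1): LHS = sin(6)² + cos(1)² ≈ 0.37, RHS = 1 → counterexample

That makes 2 counterexamples.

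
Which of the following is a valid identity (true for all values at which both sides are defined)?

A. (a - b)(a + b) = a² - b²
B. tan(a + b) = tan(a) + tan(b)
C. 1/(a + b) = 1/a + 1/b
A: holds — e.g. at (2, 3), both sides equal -5.
B: fails at (1, 4) — LHS = tan(5) ≈ -3.381, RHS = tan(4) + tan(1) ≈ 2.715.
C: fails at (3, 3) — LHS = 1/6, RHS = 2/3.

Answer: A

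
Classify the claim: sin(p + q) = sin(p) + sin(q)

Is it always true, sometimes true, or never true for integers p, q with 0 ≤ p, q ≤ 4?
It holds at (p, q) = (1, 0) (both sides equal sin(1) ≈ 0.8415), but fails at (p, q) = (1, 3) (LHS = sin(4) ≈ -0.7568, RHS = sin(3) + sin(1) ≈ 0.9826).

Answer: Sometimes true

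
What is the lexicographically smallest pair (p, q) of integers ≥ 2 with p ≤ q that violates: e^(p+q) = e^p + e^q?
Substituting (2, 2) into the claim:
LHS = e^(2+2) = e^4 ≈ 54.6
RHS = e^2 + e^2 = 2·e^2 ≈ 14.78

Since LHS ≠ RHS, this pair disproves the claim, and no lexicographically smaller pair (p ≤ q, integers ≥ 2) does.

For instance (3, 5) is also a counterexample (LHS = e^8 ≈ 2981, RHS = e^3 + e^5 ≈ 168.5), but it's lexicographically larger.

Answer: (p, q) = (2, 2)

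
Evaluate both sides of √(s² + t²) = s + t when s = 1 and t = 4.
LHS = √(1² + 4²) = √(17) ≈ 4.123
RHS = 1 + 4 = 5

LHS ≠ RHS (they differ by about 0.8769), so the equation does not hold here.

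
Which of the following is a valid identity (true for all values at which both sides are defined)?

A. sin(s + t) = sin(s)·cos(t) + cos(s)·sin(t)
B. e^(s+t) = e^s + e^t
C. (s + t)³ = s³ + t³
A: holds — e.g. at (4, 5), both sides equal sin(9) ≈ 0.4121.
B: fails at (4, 5) — LHS = e^9 ≈ 8103, RHS = e^4 + e^5 ≈ 203.
C: fails at (2, 3) — LHS = 125, RHS = 35.

Answer: A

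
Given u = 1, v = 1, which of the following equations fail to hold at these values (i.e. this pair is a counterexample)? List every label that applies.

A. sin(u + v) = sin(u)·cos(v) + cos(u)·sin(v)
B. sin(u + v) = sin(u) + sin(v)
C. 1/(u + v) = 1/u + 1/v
B, C

Evaluating each claim at the given values:
A. LHS = sin(2) ≈ 0.9093, RHS = 2·sin(1)·cos(1) ≈ 0.9093 → holds here (LHS = RHS)
B. LHS = sin(2) ≈ 0.9093, RHS = 2·sin(1) ≈ 1.683 → fails here (LHS ≠ RHS)
C. LHS = 1/2, RHS = 2 → fails here (LHS ≠ RHS)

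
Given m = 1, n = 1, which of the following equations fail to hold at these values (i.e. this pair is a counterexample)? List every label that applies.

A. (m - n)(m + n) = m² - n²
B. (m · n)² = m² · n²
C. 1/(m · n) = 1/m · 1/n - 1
Evaluating each claim at the given values:
A. LHS = 0, RHS = 0 → holds here (LHS = RHS)
B. LHS = 1, RHS = 1 → holds here (LHS = RHS)
C. LHS = 1, RHS = 0 → fails here (LHS ≠ RHS)

Answer: C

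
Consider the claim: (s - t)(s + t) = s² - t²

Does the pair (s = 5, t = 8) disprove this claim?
No

Substituting s = 5, t = 8:
LHS = (5 - 8)(5 + 8) = -39
RHS = 5² - 8² = -39

The sides agree, so this pair does not disprove the claim.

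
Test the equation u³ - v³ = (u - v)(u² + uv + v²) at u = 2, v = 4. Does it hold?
Substituting u = 2, v = 4:

LHS = 2³ - 4³ = -56
RHS = (2 - 4)(2² + 2·4 + 4²) = -56

LHS = RHS, so the equation holds at this point.

Answer: Holds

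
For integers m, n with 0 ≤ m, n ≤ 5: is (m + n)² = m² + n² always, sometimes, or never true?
It holds at (m, n) = (0, 2) (both sides equal 4), but fails at (m, n) = (4, 2) (LHS = 36, RHS = 20).

Answer: Sometimes true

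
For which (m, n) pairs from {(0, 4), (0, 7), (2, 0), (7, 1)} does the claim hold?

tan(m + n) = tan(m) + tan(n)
(0, 4), (0, 7), (2, 0)

Testing each pair:
(0, 4): LHS = tan(4) ≈ 1.158, RHS = tan(4) ≈ 1.158 → holds
(0, 7): LHS = tan(7) ≈ 0.8714, RHS = tan(7) ≈ 0.8714 → holds
(2, 0): LHS = tan(2) ≈ -2.185, RHS = tan(2) ≈ -2.185 → holds
(7, 1): LHS = tan(8) ≈ -6.8, RHS = tan(7) + tan(1) ≈ 2.429 → fails

3 of 4 pairs satisfy the claim.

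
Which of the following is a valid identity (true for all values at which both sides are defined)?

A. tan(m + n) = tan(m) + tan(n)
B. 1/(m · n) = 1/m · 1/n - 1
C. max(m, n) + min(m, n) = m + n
A: fails at (2, 5) — LHS = tan(7) ≈ 0.8714, RHS = tan(5) + tan(2) ≈ -5.566.
B: fails at (3, 5) — LHS = 1/15, RHS = -14/15.
C: holds — e.g. at (1, 2), both sides equal 3.

Answer: C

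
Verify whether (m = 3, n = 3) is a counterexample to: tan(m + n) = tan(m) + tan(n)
Yes

Substituting m = 3, n = 3:
LHS = tan(3 + 3) = tan(6) ≈ -0.291
RHS = tan(3) + tan(3) = 2·tan(3) ≈ -0.2851

Since LHS ≠ RHS, this pair disproves the claim.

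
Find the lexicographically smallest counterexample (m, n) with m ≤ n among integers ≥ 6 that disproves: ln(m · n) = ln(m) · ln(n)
Substituting (6, 6) into the claim:
LHS = ln(6 · 6) = ln(36) ≈ 3.584
RHS = ln(6) · ln(6) = ln(6)² ≈ 3.21

Since LHS ≠ RHS, this pair disproves the claim, and no lexicographically smaller pair (m ≤ n, integers ≥ 6) does.

For instance (11, 12) is also a counterexample (LHS = ln(132) ≈ 4.883, RHS = ln(11)·ln(12) ≈ 5.959), but it's lexicographically larger.

Answer: (m, n) = (6, 6)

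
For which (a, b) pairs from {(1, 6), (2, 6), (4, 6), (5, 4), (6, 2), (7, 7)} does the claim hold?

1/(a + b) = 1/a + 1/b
Testing each pair:
(1, 6): LHS = 1/7, RHS = 7/6 → fails
(2, 6): LHS = 1/8, RHS = 2/3 → fails
(4, 6): LHS = 1/10, RHS = 5/12 → fails
(5, 4): LHS = 1/9, RHS = 9/20 → fails
(6, 2): LHS = 1/8, RHS = 2/3 → fails
(7, 7): LHS = 1/14, RHS = 2/7 → fails

No pair satisfies the claim.

Answer: None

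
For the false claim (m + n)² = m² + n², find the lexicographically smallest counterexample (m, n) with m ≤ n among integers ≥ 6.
(m, n) = (6, 6)

Substituting (6, 6) into the claim:
LHS = (6 + 6)² = 144
RHS = 6² + 6² = 72

Since LHS ≠ RHS, this pair disproves the claim, and no lexicographically smaller pair (m ≤ n, integers ≥ 6) does.

For instance (8, 10) is also a counterexample (LHS = 324, RHS = 164), but it's lexicographically larger.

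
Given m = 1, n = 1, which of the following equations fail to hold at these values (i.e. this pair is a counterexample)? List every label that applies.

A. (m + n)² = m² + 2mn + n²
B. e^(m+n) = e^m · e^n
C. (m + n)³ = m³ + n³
Evaluating each claim at the given values:
A. LHS = 4, RHS = 4 → holds here (LHS = RHS)
B. LHS = e^2 ≈ 7.389, RHS = e^2 ≈ 7.389 → holds here (LHS = RHS)
C. LHS = 8, RHS = 2 → fails here (LHS ≠ RHS)

Answer: C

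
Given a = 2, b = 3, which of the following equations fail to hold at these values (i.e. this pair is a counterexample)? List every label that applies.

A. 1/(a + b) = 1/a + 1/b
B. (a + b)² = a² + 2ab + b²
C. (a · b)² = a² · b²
A

Evaluating each claim at the given values:
A. LHS = 1/5, RHS = 5/6 → fails here (LHS ≠ RHS)
B. LHS = 25, RHS = 25 → holds here (LHS = RHS)
C. LHS = 36, RHS = 36 → holds here (LHS = RHS)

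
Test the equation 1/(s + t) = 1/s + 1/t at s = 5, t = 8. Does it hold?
Substituting s = 5, t = 8:

LHS = 1/(5 + 8) = 1/13
RHS = 1/5 + 1/8 = 13/40

LHS ≠ RHS, so the equation does not hold at this point.

Answer: Fails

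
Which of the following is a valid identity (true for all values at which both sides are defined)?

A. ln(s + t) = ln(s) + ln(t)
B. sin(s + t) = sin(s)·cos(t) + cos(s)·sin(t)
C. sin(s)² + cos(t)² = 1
B

A: fails at (3, 7) — LHS = ln(10) ≈ 2.303, RHS = ln(3) + ln(7) ≈ 3.045.
B: holds — e.g. at (2, 5), both sides equal sin(7) ≈ 0.657.
C: fails at (2, 5) — LHS = cos(5)² + sin(2)² ≈ 0.9073, RHS = 1.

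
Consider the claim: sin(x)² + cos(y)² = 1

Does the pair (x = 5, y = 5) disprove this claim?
No

Substituting x = 5, y = 5:
LHS = sin(5)² + cos(5)² = 1
RHS = 1

The sides agree, so this pair does not disprove the claim.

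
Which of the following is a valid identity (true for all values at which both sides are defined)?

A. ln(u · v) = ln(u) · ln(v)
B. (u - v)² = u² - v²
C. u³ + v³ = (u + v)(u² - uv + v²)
A: fails at (1, 2) — LHS = ln(2) ≈ 0.6931, RHS = 0.
B: fails at (2, 4) — LHS = 4, RHS = -12.
C: holds — e.g. at (3, 7), both sides equal 370.

Answer: C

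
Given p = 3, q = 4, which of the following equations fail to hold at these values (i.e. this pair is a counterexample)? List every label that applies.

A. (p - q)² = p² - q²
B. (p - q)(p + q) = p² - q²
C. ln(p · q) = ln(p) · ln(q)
Evaluating each claim at the given values:
A. LHS = 1, RHS = -7 → fails here (LHS ≠ RHS)
B. LHS = -7, RHS = -7 → holds here (LHS = RHS)
C. LHS = ln(12) ≈ 2.485, RHS = ln(3)·ln(4) ≈ 1.523 → fails here (LHS ≠ RHS)

Answer: A, C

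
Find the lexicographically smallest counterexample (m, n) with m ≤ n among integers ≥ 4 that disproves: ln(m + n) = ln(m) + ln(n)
Substituting (4, 4) into the claim:
LHS = ln(4 + 4) = ln(8) ≈ 2.079
RHS = ln(4) + ln(4) = 2·ln(4) ≈ 2.773

Since LHS ≠ RHS, this pair disproves the claim, and no lexicographically smaller pair (m ≤ n, integers ≥ 4) does.

For instance (9, 9) is also a counterexample (LHS = ln(18) ≈ 2.89, RHS = 2·ln(9) ≈ 4.394), but it's lexicographically larger.

Answer: (m, n) = (4, 4)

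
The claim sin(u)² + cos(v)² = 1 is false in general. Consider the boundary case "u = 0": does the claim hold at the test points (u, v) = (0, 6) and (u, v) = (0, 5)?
At (0, 6): LHS = cos(6)² ≈ 0.9219 ≠ RHS = 1
At (0, 5): LHS = cos(5)² ≈ 0.08046 ≠ RHS = 1

Answer: No, fails at both test points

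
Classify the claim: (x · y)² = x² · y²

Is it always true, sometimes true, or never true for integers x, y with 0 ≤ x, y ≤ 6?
Always true

The identity holds for every pair in the range. For instance at (x, y) = (2, 4): both sides equal 64.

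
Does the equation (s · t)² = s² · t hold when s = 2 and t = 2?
Fails

Substituting s = 2, t = 2:

LHS = (2 · 2)² = 16
RHS = 2² · 2 = 8

LHS ≠ RHS, so the equation does not hold at this point.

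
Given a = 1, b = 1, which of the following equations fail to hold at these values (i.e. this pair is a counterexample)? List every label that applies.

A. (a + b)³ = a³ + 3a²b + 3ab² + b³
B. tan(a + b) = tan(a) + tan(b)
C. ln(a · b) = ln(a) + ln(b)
B

Evaluating each claim at the given values:
A. LHS = 8, RHS = 8 → holds here (LHS = RHS)
B. LHS = tan(2) ≈ -2.185, RHS = 2·tan(1) ≈ 3.115 → fails here (LHS ≠ RHS)
C. LHS = 0, RHS = 0 → holds here (LHS = RHS)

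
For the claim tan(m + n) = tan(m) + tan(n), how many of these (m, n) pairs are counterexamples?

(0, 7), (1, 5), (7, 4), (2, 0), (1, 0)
Testing each pair:
(0, 7): LHS = tan(7) ≈ 0.8714, RHS = tan(7) ≈ 0.8714 → satisfies claim
(1, 5): LHS = tan(6) ≈ -0.291, RHS = tan(5) + tan(1) ≈ -1.823 → counterexample
(7, 4): LHS = tan(11) ≈ -226, RHS = tan(7) + tan(4) ≈ 2.029 → counterexample
(2, 0): LHS = tan(2) ≈ -2.185, RHS = tan(2) ≈ -2.185 → satisfies claim
(1, 0): LHS = tan(1) ≈ 1.557, RHS = tan(1) ≈ 1.557 → satisfies claim

That makes 2 counterexamples.

Answer: 2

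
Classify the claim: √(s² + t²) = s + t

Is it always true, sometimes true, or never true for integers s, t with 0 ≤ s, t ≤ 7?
It holds at (s, t) = (6, 0) (both sides equal 6), but fails at (s, t) = (4, 6) (LHS = 2·√(13) ≈ 7.211, RHS = 10).

Answer: Sometimes true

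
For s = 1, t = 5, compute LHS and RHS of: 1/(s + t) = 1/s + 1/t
LHS = 1/(1 + 5) = 1/6
RHS = 1/1 + 1/5 = 6/5

LHS ≠ RHS, so the equation does not hold here.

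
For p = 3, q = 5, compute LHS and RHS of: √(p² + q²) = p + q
LHS = √(3² + 5²) = √(34) ≈ 5.831
RHS = 3 + 5 = 8

LHS ≠ RHS (they differ by about 2.169), so the equation does not hold here.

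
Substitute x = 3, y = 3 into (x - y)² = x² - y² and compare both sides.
LHS = (3 - 3)² = 0
RHS = 3² - 3² = 0

LHS = RHS: the two sides agree.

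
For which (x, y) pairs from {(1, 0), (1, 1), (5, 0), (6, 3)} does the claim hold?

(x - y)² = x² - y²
Testing each pair:
(1, 0): LHS = 1, RHS = 1 → holds
(1, 1): LHS = 0, RHS = 0 → holds
(5, 0): LHS = 25, RHS = 25 → holds
(6, 3): LHS = 9, RHS = 27 → fails

3 of 4 pairs satisfy the claim.

Answer: (1, 0), (1, 1), (5, 0)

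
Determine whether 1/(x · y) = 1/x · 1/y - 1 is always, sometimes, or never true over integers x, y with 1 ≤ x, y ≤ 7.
The claim fails for every pair in the range. For instance at (x, y) = (2, 6): LHS = 1/12, RHS = -11/12.

Answer: Never true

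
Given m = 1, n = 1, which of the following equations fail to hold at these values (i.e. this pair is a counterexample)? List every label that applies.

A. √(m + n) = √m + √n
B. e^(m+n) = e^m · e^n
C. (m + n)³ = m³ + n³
A, C

Evaluating each claim at the given values:
A. LHS = √(2) ≈ 1.414, RHS = 2 → fails here (LHS ≠ RHS)
B. LHS = e^2 ≈ 7.389, RHS = e^2 ≈ 7.389 → holds here (LHS = RHS)
C. LHS = 8, RHS = 2 → fails here (LHS ≠ RHS)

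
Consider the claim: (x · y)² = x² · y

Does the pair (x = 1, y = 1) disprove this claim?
No

Substituting x = 1, y = 1:
LHS = (1 · 1)² = 1
RHS = 1² · 1 = 1

The sides agree, so this pair does not disprove the claim.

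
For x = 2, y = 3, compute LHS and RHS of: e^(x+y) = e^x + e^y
LHS = e^(2+3) = e^5 ≈ 148.4
RHS = e^2 + e^3 ≈ 27.47

LHS ≠ RHS (they differ by about 120.9), so the equation does not hold here.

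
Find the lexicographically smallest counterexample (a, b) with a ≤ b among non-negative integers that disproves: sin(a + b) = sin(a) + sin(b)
At (0, 1): both sides equal sin(1) ≈ 0.8415, so it holds there.
At (0, 3): both sides equal sin(3) ≈ 0.1411, so it holds there.

Substituting (1, 1) into the claim:
LHS = sin(1 + 1) = sin(2) ≈ 0.9093
RHS = sin(1) + sin(1) = 2·sin(1) ≈ 1.683

Since LHS ≠ RHS, this pair disproves the claim, and no lexicographically smaller pair (a ≤ b, non-negative integers) does.

For instance (1, 5) is also a counterexample (LHS = sin(6) ≈ -0.2794, RHS = sin(5) + sin(1) ≈ -0.1175), but it's lexicographically larger.

Answer: (a, b) = (1, 1)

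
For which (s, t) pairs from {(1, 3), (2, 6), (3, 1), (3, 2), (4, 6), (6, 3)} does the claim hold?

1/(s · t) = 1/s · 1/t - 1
Testing each pair:
(1, 3): LHS = 1/3, RHS = -2/3 → fails
(2, 6): LHS = 1/12, RHS = -11/12 → fails
(3, 1): LHS = 1/3, RHS = -2/3 → fails
(3, 2): LHS = 1/6, RHS = -5/6 → fails
(4, 6): LHS = 1/24, RHS = -23/24 → fails
(6, 3): LHS = 1/18, RHS = -17/18 → fails

No pair satisfies the claim.

Answer: None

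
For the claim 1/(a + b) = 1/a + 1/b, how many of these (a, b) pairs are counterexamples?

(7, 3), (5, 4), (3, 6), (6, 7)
4

Testing each pair:
(7, 3): LHS = 1/10, RHS = 10/21 → counterexample
(5, 4): LHS = 1/9, RHS = 9/20 → counterexample
(3, 6): LHS = 1/9, RHS = 1/2 → counterexample
(6, 7): LHS = 1/13, RHS = 13/42 → counterexample

That makes 4 counterexamples.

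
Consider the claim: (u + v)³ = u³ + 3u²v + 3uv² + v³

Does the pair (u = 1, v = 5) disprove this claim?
Substituting u = 1, v = 5:
LHS = (1 + 5)³ = 216
RHS = 1³ + 3·1²·5 + 3·1·5² + 5³ = 216

The sides agree, so this pair does not disprove the claim.

Answer: No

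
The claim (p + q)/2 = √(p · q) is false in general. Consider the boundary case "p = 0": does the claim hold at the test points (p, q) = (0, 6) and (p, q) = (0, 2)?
No, fails at both test points

At (0, 6): LHS = 3 ≠ RHS = 0
At (0, 2): LHS = 1 ≠ RHS = 0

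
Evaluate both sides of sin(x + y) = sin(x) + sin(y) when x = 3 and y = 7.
LHS = sin(3 + 7) = sin(10) ≈ -0.544
RHS = sin(3) + sin(7) ≈ 0.7981

LHS ≠ RHS (they differ by about 1.342), so the equation does not hold here.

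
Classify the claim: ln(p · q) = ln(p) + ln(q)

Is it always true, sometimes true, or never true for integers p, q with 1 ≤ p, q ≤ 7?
The identity holds for every pair in the range. For instance at (p, q) = (6, 2): both sides equal ln(12) ≈ 2.485.

Answer: Always true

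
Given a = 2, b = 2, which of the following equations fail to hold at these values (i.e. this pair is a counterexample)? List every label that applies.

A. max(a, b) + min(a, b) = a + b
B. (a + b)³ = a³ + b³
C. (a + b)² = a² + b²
B, C

Evaluating each claim at the given values:
A. LHS = 4, RHS = 4 → holds here (LHS = RHS)
B. LHS = 64, RHS = 16 → fails here (LHS ≠ RHS)
C. LHS = 16, RHS = 8 → fails here (LHS ≠ RHS)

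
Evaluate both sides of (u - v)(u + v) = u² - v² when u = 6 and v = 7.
LHS = (6 - 7)(6 + 7) = -13
RHS = 6² - 7² = -13

LHS = RHS: the two sides agree.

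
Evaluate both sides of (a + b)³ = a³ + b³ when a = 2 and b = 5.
LHS = (2 + 5)³ = 343
RHS = 2³ + 5³ = 133

LHS ≠ RHS, so the equation does not hold here.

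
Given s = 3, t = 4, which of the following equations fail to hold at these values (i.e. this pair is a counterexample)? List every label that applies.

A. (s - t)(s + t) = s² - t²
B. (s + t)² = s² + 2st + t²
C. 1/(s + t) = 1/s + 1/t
C

Evaluating each claim at the given values:
A. LHS = -7, RHS = -7 → holds here (LHS = RHS)
B. LHS = 49, RHS = 49 → holds here (LHS = RHS)
C. LHS = 1/7, RHS = 7/12 → fails here (LHS ≠ RHS)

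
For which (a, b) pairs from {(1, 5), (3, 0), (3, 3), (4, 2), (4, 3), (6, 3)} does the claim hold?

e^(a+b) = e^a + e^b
Testing each pair:
(1, 5): LHS = e^6 ≈ 403.4, RHS = e + e^5 ≈ 151.1 → fails
(3, 0): LHS = e^3 ≈ 20.09, RHS = 1 + e^3 ≈ 21.09 → fails
(3, 3): LHS = e^6 ≈ 403.4, RHS = 2·e^3 ≈ 40.17 → fails
(4, 2): LHS = e^6 ≈ 403.4, RHS = e^2 + e^4 ≈ 61.99 → fails
(4, 3): LHS = e^7 ≈ 1097, RHS = e^3 + e^4 ≈ 74.68 → fails
(6, 3): LHS = e^9 ≈ 8103, RHS = e^3 + e^6 ≈ 423.5 → fails

No pair satisfies the claim.

Answer: None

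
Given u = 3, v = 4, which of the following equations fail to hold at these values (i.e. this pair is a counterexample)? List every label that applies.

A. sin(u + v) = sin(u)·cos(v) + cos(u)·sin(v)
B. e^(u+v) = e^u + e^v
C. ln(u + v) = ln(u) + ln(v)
B, C

Evaluating each claim at the given values:
A. LHS = sin(7) ≈ 0.657, RHS = sin(3)·cos(4) + sin(4)·cos(3) ≈ 0.657 → holds here (LHS = RHS)
B. LHS = e^7 ≈ 1097, RHS = e^3 + e^4 ≈ 74.68 → fails here (LHS ≠ RHS)
C. LHS = ln(7) ≈ 1.946, RHS = ln(3) + ln(4) ≈ 2.485 → fails here (LHS ≠ RHS)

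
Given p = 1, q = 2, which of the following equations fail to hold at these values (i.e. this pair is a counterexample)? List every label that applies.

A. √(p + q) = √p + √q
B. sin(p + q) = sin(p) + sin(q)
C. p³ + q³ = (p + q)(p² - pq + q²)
A, B

Evaluating each claim at the given values:
A. LHS = √(3) ≈ 1.732, RHS = 1 + √(2) ≈ 2.414 → fails here (LHS ≠ RHS)
B. LHS = sin(3) ≈ 0.1411, RHS = sin(1) + sin(2) ≈ 1.751 → fails here (LHS ≠ RHS)
C. LHS = 9, RHS = 9 → holds here (LHS = RHS)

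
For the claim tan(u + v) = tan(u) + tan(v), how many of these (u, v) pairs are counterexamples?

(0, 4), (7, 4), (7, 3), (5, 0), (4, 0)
Testing each pair:
(0, 4): LHS = tan(4) ≈ 1.158, RHS = tan(4) ≈ 1.158 → satisfies claim
(7, 4): LHS = tan(11) ≈ -226, RHS = tan(7) + tan(4) ≈ 2.029 → counterexample
(7, 3): LHS = tan(10) ≈ 0.6484, RHS = tan(3) + tan(7) ≈ 0.7289 → counterexample
(5, 0): LHS = tan(5) ≈ -3.381, RHS = tan(5) ≈ -3.381 → satisfies claim
(4, 0): LHS = tan(4) ≈ 1.158, RHS = tan(4) ≈ 1.158 → satisfies claim

That makes 2 counterexamples.

Answer: 2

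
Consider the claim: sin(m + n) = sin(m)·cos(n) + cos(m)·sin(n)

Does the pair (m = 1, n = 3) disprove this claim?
Substituting m = 1, n = 3:
LHS = sin(1 + 3) = sin(4) ≈ -0.7568
RHS = sin(1)·cos(3) + cos(1)·sin(3) = sin(1)·cos(3) + sin(3)·cos(1) ≈ -0.7568

The sides agree, so this pair does not disprove the claim.

Answer: No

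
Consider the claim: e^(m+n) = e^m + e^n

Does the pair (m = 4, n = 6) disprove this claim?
Yes

Substituting m = 4, n = 6:
LHS = e^(4+6) = e^10 ≈ 22026.5
RHS = e^4 + e^6 ≈ 458

Since LHS ≠ RHS, this pair disproves the claim.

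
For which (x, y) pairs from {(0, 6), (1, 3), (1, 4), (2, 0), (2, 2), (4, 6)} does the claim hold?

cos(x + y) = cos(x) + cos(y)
None

Testing each pair:
(0, 6): LHS = cos(6) ≈ 0.9602, RHS = cos(6) + 1 ≈ 1.96 → fails
(1, 3): LHS = cos(4) ≈ -0.6536, RHS = cos(3) + cos(1) ≈ -0.4497 → fails
(1, 4): LHS = cos(5) ≈ 0.2837, RHS = cos(4) + cos(1) ≈ -0.1133 → fails
(2, 0): LHS = cos(2) ≈ -0.4161, RHS = cos(2) + 1 ≈ 0.5839 → fails
(2, 2): LHS = cos(4) ≈ -0.6536, RHS = 2·cos(2) ≈ -0.8323 → fails
(4, 6): LHS = cos(10) ≈ -0.8391, RHS = cos(4) + cos(6) ≈ 0.3065 → fails

No pair satisfies the claim.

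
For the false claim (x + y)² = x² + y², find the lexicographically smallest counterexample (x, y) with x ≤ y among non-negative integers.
(x, y) = (1, 1)

At (0, 4): both sides equal 16, so it holds there.

Substituting (1, 1) into the claim:
LHS = (1 + 1)² = 4
RHS = 1² + 1² = 2

Since LHS ≠ RHS, this pair disproves the claim, and no lexicographically smaller pair (x ≤ y, non-negative integers) does.

For instance (1, 3) is also a counterexample (LHS = 16, RHS = 10), but it's lexicographically larger.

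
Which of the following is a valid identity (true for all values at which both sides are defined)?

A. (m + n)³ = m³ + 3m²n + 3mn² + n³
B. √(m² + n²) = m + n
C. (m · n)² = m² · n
A

A: holds — e.g. at (3, 5), both sides equal 512.
B: fails at (2, 3) — LHS = √(13) ≈ 3.606, RHS = 5.
C: fails at (2, 7) — LHS = 196, RHS = 28.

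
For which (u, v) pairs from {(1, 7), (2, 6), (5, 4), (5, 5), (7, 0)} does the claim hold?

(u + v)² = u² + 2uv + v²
Testing each pair:
(1, 7): LHS = 64, RHS = 64 → holds
(2, 6): LHS = 64, RHS = 64 → holds
(5, 4): LHS = 81, RHS = 81 → holds
(5, 5): LHS = 100, RHS = 100 → holds
(7, 0): LHS = 49, RHS = 49 → holds

Every pair satisfies the claim.

Answer: All pairs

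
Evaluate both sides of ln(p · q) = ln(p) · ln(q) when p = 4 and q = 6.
LHS = ln(4 · 6) = ln(24) ≈ 3.178
RHS = ln(4) · ln(6) ≈ 2.484

LHS ≠ RHS (they differ by about 0.6941), so the equation does not hold here.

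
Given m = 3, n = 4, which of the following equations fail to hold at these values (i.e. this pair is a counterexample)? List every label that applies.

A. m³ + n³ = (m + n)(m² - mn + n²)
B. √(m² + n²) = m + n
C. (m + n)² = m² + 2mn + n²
Evaluating each claim at the given values:
A. LHS = 91, RHS = 91 → holds here (LHS = RHS)
B. LHS = 5, RHS = 7 → fails here (LHS ≠ RHS)
C. LHS = 49, RHS = 49 → holds here (LHS = RHS)

Answer: B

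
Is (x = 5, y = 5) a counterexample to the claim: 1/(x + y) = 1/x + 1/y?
Yes

Substituting x = 5, y = 5:
LHS = 1/(5 + 5) = 1/10
RHS = 1/5 + 1/5 = 2/5

Since LHS ≠ RHS, this pair disproves the claim.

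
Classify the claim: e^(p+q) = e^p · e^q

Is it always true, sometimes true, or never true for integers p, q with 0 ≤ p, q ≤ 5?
The identity holds for every pair in the range. For instance at (p, q) = (4, 2): both sides equal e^6 ≈ 403.4.

Answer: Always true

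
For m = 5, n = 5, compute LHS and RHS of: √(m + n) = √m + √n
LHS = √(5 + 5) = √(10) ≈ 3.162
RHS = √5 + √5 = 2·√(5) ≈ 4.472

LHS ≠ RHS (they differ by about 1.31), so the equation does not hold here.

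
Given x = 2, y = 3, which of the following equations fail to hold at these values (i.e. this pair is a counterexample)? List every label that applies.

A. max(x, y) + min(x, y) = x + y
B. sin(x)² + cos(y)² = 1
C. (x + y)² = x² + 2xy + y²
Evaluating each claim at the given values:
A. LHS = 5, RHS = 5 → holds here (LHS = RHS)
B. LHS = sin(2)² + cos(3)² ≈ 1.807, RHS = 1 → fails here (LHS ≠ RHS)
C. LHS = 25, RHS = 25 → holds here (LHS = RHS)

Answer: B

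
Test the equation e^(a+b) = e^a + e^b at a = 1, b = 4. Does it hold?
Substituting a = 1, b = 4:

LHS = e^(1+4) = e^5 ≈ 148.4
RHS = e^1 + e^4 = e + e^4 ≈ 57.32

LHS ≠ RHS, so the equation does not hold at this point.

Answer: Fails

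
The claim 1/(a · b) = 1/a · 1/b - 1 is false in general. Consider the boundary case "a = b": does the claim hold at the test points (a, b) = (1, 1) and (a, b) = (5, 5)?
No, fails at both test points

At (1, 1): LHS = 1 ≠ RHS = 0
At (5, 5): LHS = 1/25 ≠ RHS = -24/25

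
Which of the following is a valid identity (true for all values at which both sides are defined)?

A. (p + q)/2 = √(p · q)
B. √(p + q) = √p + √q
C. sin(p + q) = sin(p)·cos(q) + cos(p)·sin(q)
C

A: fails at (1, 4) — LHS = 5/2, RHS = 2.
B: fails at (5, 8) — LHS = √(13) ≈ 3.606, RHS = √(5) + 2·√(2) ≈ 5.064.
C: holds — e.g. at (3, 7), both sides equal sin(10) ≈ -0.544.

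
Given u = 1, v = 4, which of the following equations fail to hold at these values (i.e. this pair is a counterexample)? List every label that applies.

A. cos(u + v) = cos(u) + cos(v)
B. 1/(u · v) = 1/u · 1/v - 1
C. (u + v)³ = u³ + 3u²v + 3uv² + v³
A, B

Evaluating each claim at the given values:
A. LHS = cos(5) ≈ 0.2837, RHS = cos(4) + cos(1) ≈ -0.1133 → fails here (LHS ≠ RHS)
B. LHS = 1/4, RHS = -3/4 → fails here (LHS ≠ RHS)
C. LHS = 125, RHS = 125 → holds here (LHS = RHS)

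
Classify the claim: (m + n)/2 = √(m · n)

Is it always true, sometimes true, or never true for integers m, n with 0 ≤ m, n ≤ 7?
It holds at (m, n) = (6, 6) (both sides equal 6), but fails at (m, n) = (5, 2) (LHS = 7/2, RHS = √(10) ≈ 3.162).

Answer: Sometimes true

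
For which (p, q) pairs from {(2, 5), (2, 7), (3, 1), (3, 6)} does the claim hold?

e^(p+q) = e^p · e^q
Testing each pair:
(2, 5): LHS = e^7 ≈ 1097, RHS = e^7 ≈ 1097 → holds
(2, 7): LHS = e^9 ≈ 8103, RHS = e^9 ≈ 8103 → holds
(3, 1): LHS = e^4 ≈ 54.6, RHS = e^4 ≈ 54.6 → holds
(3, 6): LHS = e^9 ≈ 8103, RHS = e^9 ≈ 8103 → holds

Every pair satisfies the claim.

Answer: All pairs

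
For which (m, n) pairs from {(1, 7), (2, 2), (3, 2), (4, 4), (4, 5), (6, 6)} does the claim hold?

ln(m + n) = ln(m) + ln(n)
(2, 2)

Testing each pair:
(1, 7): LHS = ln(8) ≈ 2.079, RHS = ln(7) ≈ 1.946 → fails
(2, 2): LHS = ln(4) ≈ 1.386, RHS = 2·ln(2) ≈ 1.386 → holds
(3, 2): LHS = ln(5) ≈ 1.609, RHS = ln(2) + ln(3) ≈ 1.792 → fails
(4, 4): LHS = ln(8) ≈ 2.079, RHS = 2·ln(4) ≈ 2.773 → fails
(4, 5): LHS = ln(9) ≈ 2.197, RHS = ln(4) + ln(5) ≈ 2.996 → fails
(6, 6): LHS = ln(12) ≈ 2.485, RHS = 2·ln(6) ≈ 3.584 → fails

1 of 6 pairs satisfies the claim.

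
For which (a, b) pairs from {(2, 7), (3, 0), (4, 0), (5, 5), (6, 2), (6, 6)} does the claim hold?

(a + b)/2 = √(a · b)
Testing each pair:
(2, 7): LHS = 9/2, RHS = √(14) ≈ 3.742 → fails
(3, 0): LHS = 3/2, RHS = 0 → fails
(4, 0): LHS = 2, RHS = 0 → fails
(5, 5): LHS = 5, RHS = 5 → holds
(6, 2): LHS = 4, RHS = 2·√(3) ≈ 3.464 → fails
(6, 6): LHS = 6, RHS = 6 → holds

2 of 6 pairs satisfy the claim.

Answer: (5, 5), (6, 6)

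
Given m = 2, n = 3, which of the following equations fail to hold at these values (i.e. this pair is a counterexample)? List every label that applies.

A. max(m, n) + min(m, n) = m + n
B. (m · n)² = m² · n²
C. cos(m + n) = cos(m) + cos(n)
Evaluating each claim at the given values:
A. LHS = 5, RHS = 5 → holds here (LHS = RHS)
B. LHS = 36, RHS = 36 → holds here (LHS = RHS)
C. LHS = cos(5) ≈ 0.2837, RHS = cos(3) + cos(2) ≈ -1.406 → fails here (LHS ≠ RHS)

Answer: C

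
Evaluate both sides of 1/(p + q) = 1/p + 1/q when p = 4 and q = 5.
LHS = 1/(4 + 5) = 1/9
RHS = 1/4 + 1/5 = 9/20

LHS ≠ RHS, so the equation does not hold here.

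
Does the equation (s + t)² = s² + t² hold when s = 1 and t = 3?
Fails

Substituting s = 1, t = 3:

LHS = (1 + 3)² = 16
RHS = 1² + 3² = 10

LHS ≠ RHS, so the equation does not hold at this point.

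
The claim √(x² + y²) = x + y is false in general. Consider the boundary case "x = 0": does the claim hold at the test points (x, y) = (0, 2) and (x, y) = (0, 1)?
Yes, holds at both test points

At (0, 2): LHS = 2, RHS = 2 → equal
At (0, 1): LHS = 1, RHS = 1 → equal

So the claim does hold at both of these boundary points, even though it is not an identity.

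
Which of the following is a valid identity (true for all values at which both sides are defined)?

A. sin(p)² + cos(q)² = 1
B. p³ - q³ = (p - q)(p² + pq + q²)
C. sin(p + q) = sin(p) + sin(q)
B

A: fails at (1, 5) — LHS = cos(5)² + sin(1)² ≈ 0.7885, RHS = 1.
B: holds — e.g. at (6, 7), both sides equal -127.
C: fails at (2, 4) — LHS = sin(6) ≈ -0.2794, RHS = sin(4) + sin(2) ≈ 0.1525.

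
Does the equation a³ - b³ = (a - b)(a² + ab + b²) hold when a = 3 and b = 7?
Holds

Substituting a = 3, b = 7:

LHS = 3³ - 7³ = -316
RHS = (3 - 7)(3² + 3·7 + 7²) = -316

LHS = RHS, so the equation holds at this point.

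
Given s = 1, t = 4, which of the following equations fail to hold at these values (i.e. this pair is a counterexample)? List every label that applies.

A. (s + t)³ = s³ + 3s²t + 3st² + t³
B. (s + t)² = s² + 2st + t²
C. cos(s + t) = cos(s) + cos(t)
C

Evaluating each claim at the given values:
A. LHS = 125, RHS = 125 → holds here (LHS = RHS)
B. LHS = 25, RHS = 25 → holds here (LHS = RHS)
C. LHS = cos(5) ≈ 0.2837, RHS = cos(4) + cos(1) ≈ -0.1133 → fails here (LHS ≠ RHS)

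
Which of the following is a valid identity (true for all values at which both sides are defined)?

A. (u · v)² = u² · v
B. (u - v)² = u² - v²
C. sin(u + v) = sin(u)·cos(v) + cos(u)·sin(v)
C

A: fails at (3, 3) — LHS = 81, RHS = 27.
B: fails at (3, 4) — LHS = 1, RHS = -7.
C: holds — e.g. at (1, 1), both sides equal sin(2) ≈ 0.9093.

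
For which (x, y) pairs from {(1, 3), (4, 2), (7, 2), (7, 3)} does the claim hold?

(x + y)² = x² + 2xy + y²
Testing each pair:
(1, 3): LHS = 16, RHS = 16 → holds
(4, 2): LHS = 36, RHS = 36 → holds
(7, 2): LHS = 81, RHS = 81 → holds
(7, 3): LHS = 100, RHS = 100 → holds

Every pair satisfies the claim.

Answer: All pairs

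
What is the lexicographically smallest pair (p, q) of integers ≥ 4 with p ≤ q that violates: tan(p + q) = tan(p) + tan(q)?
(p, q) = (4, 4)

Substituting (4, 4) into the claim:
LHS = tan(4 + 4) = tan(8) ≈ -6.8
RHS = tan(4) + tan(4) = 2·tan(4) ≈ 2.316

Since LHS ≠ RHS, this pair disproves the claim, and no lexicographically smaller pair (p ≤ q, integers ≥ 4) does.

For instance (4, 11) is also a counterexample (LHS = tan(15) ≈ -0.856, RHS = tan(11) + tan(4) ≈ -224.8), but it's lexicographically larger.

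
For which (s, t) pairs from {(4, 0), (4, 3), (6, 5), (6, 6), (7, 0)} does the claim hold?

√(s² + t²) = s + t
Testing each pair:
(4, 0): LHS = 4, RHS = 4 → holds
(4, 3): LHS = 5, RHS = 7 → fails
(6, 5): LHS = √(61) ≈ 7.81, RHS = 11 → fails
(6, 6): LHS = 6·√(2) ≈ 8.485, RHS = 12 → fails
(7, 0): LHS = 7, RHS = 7 → holds

2 of 5 pairs satisfy the claim.

Answer: (4, 0), (7, 0)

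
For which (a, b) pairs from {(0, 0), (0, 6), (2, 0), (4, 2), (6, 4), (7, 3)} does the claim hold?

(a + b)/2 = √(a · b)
(0, 0)

Testing each pair:
(0, 0): LHS = 0, RHS = 0 → holds
(0, 6): LHS = 3, RHS = 0 → fails
(2, 0): LHS = 1, RHS = 0 → fails
(4, 2): LHS = 3, RHS = 2·√(2) ≈ 2.828 → fails
(6, 4): LHS = 5, RHS = 2·√(6) ≈ 4.899 → fails
(7, 3): LHS = 5, RHS = √(21) ≈ 4.583 → fails

1 of 6 pairs satisfies the claim.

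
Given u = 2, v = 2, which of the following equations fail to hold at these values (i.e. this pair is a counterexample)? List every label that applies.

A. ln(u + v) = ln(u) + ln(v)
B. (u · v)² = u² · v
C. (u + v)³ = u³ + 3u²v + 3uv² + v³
B

Evaluating each claim at the given values:
A. LHS = ln(4) ≈ 1.386, RHS = 2·ln(2) ≈ 1.386 → holds here (LHS = RHS)
B. LHS = 16, RHS = 8 → fails here (LHS ≠ RHS)
C. LHS = 64, RHS = 64 → holds here (LHS = RHS)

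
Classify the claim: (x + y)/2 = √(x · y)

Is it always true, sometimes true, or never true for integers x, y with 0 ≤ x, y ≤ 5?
It holds at (x, y) = (3, 3) (both sides equal 3), but fails at (x, y) = (1, 3) (LHS = 2, RHS = √(3) ≈ 1.732).

Answer: Sometimes true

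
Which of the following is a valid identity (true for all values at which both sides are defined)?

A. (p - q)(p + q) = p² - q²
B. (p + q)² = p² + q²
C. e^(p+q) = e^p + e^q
A: holds — e.g. at (2, 5), both sides equal -21.
B: fails at (4, 4) — LHS = 64, RHS = 32.
C: fails at (1, 4) — LHS = e^5 ≈ 148.4, RHS = e + e^4 ≈ 57.32.

Answer: A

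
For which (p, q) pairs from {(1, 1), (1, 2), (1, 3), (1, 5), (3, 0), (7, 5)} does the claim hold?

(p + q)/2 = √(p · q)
Testing each pair:
(1, 1): LHS = 1, RHS = 1 → holds
(1, 2): LHS = 3/2, RHS = √(2) ≈ 1.414 → fails
(1, 3): LHS = 2, RHS = √(3) ≈ 1.732 → fails
(1, 5): LHS = 3, RHS = √(5) ≈ 2.236 → fails
(3, 0): LHS = 3/2, RHS = 0 → fails
(7, 5): LHS = 6, RHS = √(35) ≈ 5.916 → fails

1 of 6 pairs satisfies the claim.

Answer: (1, 1)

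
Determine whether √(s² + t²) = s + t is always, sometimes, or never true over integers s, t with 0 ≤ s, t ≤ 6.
Sometimes true

It holds at (s, t) = (2, 0) (both sides equal 2), but fails at (s, t) = (2, 2) (LHS = 2·√(2) ≈ 2.828, RHS = 4).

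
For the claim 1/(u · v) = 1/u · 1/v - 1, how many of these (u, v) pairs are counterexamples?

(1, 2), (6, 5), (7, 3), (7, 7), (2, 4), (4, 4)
6

Testing each pair:
(1, 2): LHS = 1/2, RHS = -1/2 → counterexample
(6, 5): LHS = 1/30, RHS = -29/30 → counterexample
(7, 3): LHS = 1/21, RHS = -20/21 → counterexample
(7, 7): LHS = 1/49, RHS = -48/49 → counterexample
(2, 4): LHS = 1/8, RHS = -7/8 → counterexample
(4, 4): LHS = 1/16, RHS = -15/16 → counterexample

That makes 6 counterexamples.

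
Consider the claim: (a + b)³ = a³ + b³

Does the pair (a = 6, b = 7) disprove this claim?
Substituting a = 6, b = 7:
LHS = (6 + 7)³ = 2197
RHS = 6³ + 7³ = 559

Since LHS ≠ RHS, this pair disproves the claim.

Answer: Yes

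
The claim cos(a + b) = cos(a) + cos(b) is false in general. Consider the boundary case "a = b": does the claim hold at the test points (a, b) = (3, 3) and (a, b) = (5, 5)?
At (3, 3): LHS = cos(6) ≈ 0.9602 ≠ RHS = 2·cos(3) ≈ -1.98
At (5, 5): LHS = cos(10) ≈ -0.8391 ≠ RHS = 2·cos(5) ≈ 0.5673

Answer: No, fails at both test points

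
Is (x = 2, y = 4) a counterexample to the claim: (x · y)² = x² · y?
Substituting x = 2, y = 4:
LHS = (2 · 4)² = 64
RHS = 2² · 4 = 16

Since LHS ≠ RHS, this pair disproves the claim.

Answer: Yes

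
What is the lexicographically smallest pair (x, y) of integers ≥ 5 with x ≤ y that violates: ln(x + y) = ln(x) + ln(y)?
(x, y) = (5, 5)

Substituting (5, 5) into the claim:
LHS = ln(5 + 5) = ln(10) ≈ 2.303
RHS = ln(5) + ln(5) = 2·ln(5) ≈ 3.219

Since LHS ≠ RHS, this pair disproves the claim, and no lexicographically smaller pair (x ≤ y, integers ≥ 5) does.

For instance (8, 11) is also a counterexample (LHS = ln(19) ≈ 2.944, RHS = ln(8) + ln(11) ≈ 4.477), but it's lexicographically larger.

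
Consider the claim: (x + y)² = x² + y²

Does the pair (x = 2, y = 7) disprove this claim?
Yes

Substituting x = 2, y = 7:
LHS = (2 + 7)² = 81
RHS = 2² + 7² = 53

Since LHS ≠ RHS, this pair disproves the claim.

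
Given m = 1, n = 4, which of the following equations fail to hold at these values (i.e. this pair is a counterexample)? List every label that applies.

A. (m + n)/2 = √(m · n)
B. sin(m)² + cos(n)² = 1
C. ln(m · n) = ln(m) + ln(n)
Evaluating each claim at the given values:
A. LHS = 5/2, RHS = 2 → fails here (LHS ≠ RHS)
B. LHS = cos(4)² + sin(1)² ≈ 1.135, RHS = 1 → fails here (LHS ≠ RHS)
C. LHS = ln(4) ≈ 1.386, RHS = ln(4) ≈ 1.386 → holds here (LHS = RHS)

Answer: A, B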